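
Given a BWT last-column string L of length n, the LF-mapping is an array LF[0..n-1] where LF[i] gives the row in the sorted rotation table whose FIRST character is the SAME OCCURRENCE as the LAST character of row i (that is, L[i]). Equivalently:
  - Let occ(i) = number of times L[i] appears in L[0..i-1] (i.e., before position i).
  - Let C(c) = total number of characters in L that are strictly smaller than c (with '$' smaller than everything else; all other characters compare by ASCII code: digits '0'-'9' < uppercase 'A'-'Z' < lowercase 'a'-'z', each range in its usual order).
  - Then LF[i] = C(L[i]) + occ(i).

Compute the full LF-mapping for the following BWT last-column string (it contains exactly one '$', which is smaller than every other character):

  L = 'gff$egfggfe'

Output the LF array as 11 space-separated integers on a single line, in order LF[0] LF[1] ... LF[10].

Char counts: '$':1, 'e':2, 'f':4, 'g':4
C (first-col start): C('$')=0, C('e')=1, C('f')=3, C('g')=7
L[0]='g': occ=0, LF[0]=C('g')+0=7+0=7
L[1]='f': occ=0, LF[1]=C('f')+0=3+0=3
L[2]='f': occ=1, LF[2]=C('f')+1=3+1=4
L[3]='$': occ=0, LF[3]=C('$')+0=0+0=0
L[4]='e': occ=0, LF[4]=C('e')+0=1+0=1
L[5]='g': occ=1, LF[5]=C('g')+1=7+1=8
L[6]='f': occ=2, LF[6]=C('f')+2=3+2=5
L[7]='g': occ=2, LF[7]=C('g')+2=7+2=9
L[8]='g': occ=3, LF[8]=C('g')+3=7+3=10
L[9]='f': occ=3, LF[9]=C('f')+3=3+3=6
L[10]='e': occ=1, LF[10]=C('e')+1=1+1=2

Answer: 7 3 4 0 1 8 5 9 10 6 2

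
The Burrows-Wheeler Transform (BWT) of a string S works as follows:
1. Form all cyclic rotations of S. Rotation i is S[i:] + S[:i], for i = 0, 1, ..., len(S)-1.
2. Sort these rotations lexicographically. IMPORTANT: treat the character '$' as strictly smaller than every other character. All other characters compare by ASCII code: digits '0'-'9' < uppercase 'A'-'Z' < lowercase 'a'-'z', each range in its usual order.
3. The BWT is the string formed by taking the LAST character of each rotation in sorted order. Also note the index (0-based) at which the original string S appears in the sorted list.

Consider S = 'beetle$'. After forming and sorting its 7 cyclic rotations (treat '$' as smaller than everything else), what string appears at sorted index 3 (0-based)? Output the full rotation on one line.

Answer: eetle$b

Derivation:
All 7 rotations (rotation i = S[i:]+S[:i]):
  rot[0] = beetle$
  rot[1] = eetle$b
  rot[2] = etle$be
  rot[3] = tle$bee
  rot[4] = le$beet
  rot[5] = e$beetl
  rot[6] = $beetle
Sorted (with $ < everything):
  sorted[0] = $beetle
  sorted[1] = beetle$
  sorted[2] = e$beetl
  sorted[3] = eetle$b
  sorted[4] = etle$be
  sorted[5] = le$beet
  sorted[6] = tle$bee
sorted[3] = eetle$b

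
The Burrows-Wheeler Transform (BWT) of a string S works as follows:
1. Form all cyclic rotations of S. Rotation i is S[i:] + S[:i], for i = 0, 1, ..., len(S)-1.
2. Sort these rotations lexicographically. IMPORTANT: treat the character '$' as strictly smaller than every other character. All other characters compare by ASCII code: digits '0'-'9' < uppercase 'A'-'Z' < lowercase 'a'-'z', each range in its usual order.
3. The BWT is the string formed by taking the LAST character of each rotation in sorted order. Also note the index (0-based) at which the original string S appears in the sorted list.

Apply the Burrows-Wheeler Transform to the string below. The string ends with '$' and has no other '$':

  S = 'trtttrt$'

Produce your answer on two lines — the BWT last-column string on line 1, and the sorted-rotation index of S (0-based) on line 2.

Answer: tttrt$tr
5

Derivation:
All 8 rotations (rotation i = S[i:]+S[:i]):
  rot[0] = trtttrt$
  rot[1] = rtttrt$t
  rot[2] = tttrt$tr
  rot[3] = ttrt$trt
  rot[4] = trt$trtt
  rot[5] = rt$trttt
  rot[6] = t$trtttr
  rot[7] = $trtttrt
Sorted (with $ < everything):
  sorted[0] = $trtttrt  (last char: 't')
  sorted[1] = rt$trttt  (last char: 't')
  sorted[2] = rtttrt$t  (last char: 't')
  sorted[3] = t$trtttr  (last char: 'r')
  sorted[4] = trt$trtt  (last char: 't')
  sorted[5] = trtttrt$  (last char: '$')
  sorted[6] = ttrt$trt  (last char: 't')
  sorted[7] = tttrt$tr  (last char: 'r')
Last column: tttrt$tr
Original string S is at sorted index 5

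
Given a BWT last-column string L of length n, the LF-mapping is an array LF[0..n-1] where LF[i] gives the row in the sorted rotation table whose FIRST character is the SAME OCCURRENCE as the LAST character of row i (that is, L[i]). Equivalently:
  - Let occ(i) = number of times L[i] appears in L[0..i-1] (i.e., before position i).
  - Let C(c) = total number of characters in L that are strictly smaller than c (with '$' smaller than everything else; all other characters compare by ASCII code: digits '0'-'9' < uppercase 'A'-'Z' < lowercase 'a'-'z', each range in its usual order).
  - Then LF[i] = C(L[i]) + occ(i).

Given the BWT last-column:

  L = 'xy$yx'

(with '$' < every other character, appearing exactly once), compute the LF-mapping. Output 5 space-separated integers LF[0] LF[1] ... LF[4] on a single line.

Answer: 1 3 0 4 2

Derivation:
Char counts: '$':1, 'x':2, 'y':2
C (first-col start): C('$')=0, C('x')=1, C('y')=3
L[0]='x': occ=0, LF[0]=C('x')+0=1+0=1
L[1]='y': occ=0, LF[1]=C('y')+0=3+0=3
L[2]='$': occ=0, LF[2]=C('$')+0=0+0=0
L[3]='y': occ=1, LF[3]=C('y')+1=3+1=4
L[4]='x': occ=1, LF[4]=C('x')+1=1+1=2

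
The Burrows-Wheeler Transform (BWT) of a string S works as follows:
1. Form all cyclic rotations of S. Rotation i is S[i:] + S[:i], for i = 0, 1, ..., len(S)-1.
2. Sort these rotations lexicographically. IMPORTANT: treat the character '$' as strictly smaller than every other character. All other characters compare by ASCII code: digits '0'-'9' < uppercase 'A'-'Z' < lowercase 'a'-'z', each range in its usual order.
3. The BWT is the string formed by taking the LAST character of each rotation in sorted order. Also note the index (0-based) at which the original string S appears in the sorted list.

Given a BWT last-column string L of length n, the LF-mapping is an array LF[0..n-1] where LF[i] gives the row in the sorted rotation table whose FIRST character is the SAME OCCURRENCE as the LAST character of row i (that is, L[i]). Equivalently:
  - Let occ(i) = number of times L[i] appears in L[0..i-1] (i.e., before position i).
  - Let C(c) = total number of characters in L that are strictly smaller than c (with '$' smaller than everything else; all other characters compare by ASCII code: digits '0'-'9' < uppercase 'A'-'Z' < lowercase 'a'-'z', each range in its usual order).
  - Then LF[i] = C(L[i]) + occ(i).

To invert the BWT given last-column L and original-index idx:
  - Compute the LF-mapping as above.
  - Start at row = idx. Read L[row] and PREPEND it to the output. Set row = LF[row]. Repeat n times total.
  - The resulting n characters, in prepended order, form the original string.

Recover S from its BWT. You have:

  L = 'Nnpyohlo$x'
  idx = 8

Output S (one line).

Answer: xylophonN$

Derivation:
LF mapping: 1 4 7 9 5 2 3 6 0 8
Walk LF starting at row 8, prepending L[row]:
  step 1: row=8, L[8]='$', prepend. Next row=LF[8]=0
  step 2: row=0, L[0]='N', prepend. Next row=LF[0]=1
  step 3: row=1, L[1]='n', prepend. Next row=LF[1]=4
  step 4: row=4, L[4]='o', prepend. Next row=LF[4]=5
  step 5: row=5, L[5]='h', prepend. Next row=LF[5]=2
  step 6: row=2, L[2]='p', prepend. Next row=LF[2]=7
  step 7: row=7, L[7]='o', prepend. Next row=LF[7]=6
  step 8: row=6, L[6]='l', prepend. Next row=LF[6]=3
  step 9: row=3, L[3]='y', prepend. Next row=LF[3]=9
  step 10: row=9, L[9]='x', prepend. Next row=LF[9]=8
Reversed output: xylophonN$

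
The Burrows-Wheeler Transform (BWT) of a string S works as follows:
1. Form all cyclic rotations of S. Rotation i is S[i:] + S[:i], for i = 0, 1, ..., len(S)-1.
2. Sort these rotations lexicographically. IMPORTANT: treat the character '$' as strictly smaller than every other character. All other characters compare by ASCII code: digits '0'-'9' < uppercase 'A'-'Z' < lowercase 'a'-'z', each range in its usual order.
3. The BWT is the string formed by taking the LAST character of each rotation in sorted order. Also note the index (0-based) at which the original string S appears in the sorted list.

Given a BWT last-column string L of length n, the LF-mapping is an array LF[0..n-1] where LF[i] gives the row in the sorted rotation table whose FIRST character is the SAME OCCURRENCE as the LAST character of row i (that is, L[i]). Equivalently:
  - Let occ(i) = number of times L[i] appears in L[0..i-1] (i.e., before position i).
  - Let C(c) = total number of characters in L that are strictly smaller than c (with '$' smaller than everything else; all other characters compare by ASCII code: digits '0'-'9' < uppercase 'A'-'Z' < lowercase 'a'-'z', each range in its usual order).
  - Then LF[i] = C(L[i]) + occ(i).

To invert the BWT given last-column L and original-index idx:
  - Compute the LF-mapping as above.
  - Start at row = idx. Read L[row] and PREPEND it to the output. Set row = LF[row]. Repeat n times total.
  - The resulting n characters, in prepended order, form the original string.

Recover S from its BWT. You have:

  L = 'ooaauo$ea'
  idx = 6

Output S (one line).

Answer: oaaaueoo$

Derivation:
LF mapping: 5 6 1 2 8 7 0 4 3
Walk LF starting at row 6, prepending L[row]:
  step 1: row=6, L[6]='$', prepend. Next row=LF[6]=0
  step 2: row=0, L[0]='o', prepend. Next row=LF[0]=5
  step 3: row=5, L[5]='o', prepend. Next row=LF[5]=7
  step 4: row=7, L[7]='e', prepend. Next row=LF[7]=4
  step 5: row=4, L[4]='u', prepend. Next row=LF[4]=8
  step 6: row=8, L[8]='a', prepend. Next row=LF[8]=3
  step 7: row=3, L[3]='a', prepend. Next row=LF[3]=2
  step 8: row=2, L[2]='a', prepend. Next row=LF[2]=1
  step 9: row=1, L[1]='o', prepend. Next row=LF[1]=6
Reversed output: oaaaueoo$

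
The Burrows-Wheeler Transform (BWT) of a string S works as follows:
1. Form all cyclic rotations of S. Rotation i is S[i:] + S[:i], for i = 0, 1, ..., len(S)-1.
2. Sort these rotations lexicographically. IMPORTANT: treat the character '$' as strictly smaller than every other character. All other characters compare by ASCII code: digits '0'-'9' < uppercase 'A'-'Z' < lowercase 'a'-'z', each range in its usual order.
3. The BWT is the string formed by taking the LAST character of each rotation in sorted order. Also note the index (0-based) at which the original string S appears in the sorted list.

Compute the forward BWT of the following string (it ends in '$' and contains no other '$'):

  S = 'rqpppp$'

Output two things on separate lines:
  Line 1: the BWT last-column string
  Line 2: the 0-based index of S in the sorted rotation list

All 7 rotations (rotation i = S[i:]+S[:i]):
  rot[0] = rqpppp$
  rot[1] = qpppp$r
  rot[2] = pppp$rq
  rot[3] = ppp$rqp
  rot[4] = pp$rqpp
  rot[5] = p$rqppp
  rot[6] = $rqpppp
Sorted (with $ < everything):
  sorted[0] = $rqpppp  (last char: 'p')
  sorted[1] = p$rqppp  (last char: 'p')
  sorted[2] = pp$rqpp  (last char: 'p')
  sorted[3] = ppp$rqp  (last char: 'p')
  sorted[4] = pppp$rq  (last char: 'q')
  sorted[5] = qpppp$r  (last char: 'r')
  sorted[6] = rqpppp$  (last char: '$')
Last column: ppppqr$
Original string S is at sorted index 6

Answer: ppppqr$
6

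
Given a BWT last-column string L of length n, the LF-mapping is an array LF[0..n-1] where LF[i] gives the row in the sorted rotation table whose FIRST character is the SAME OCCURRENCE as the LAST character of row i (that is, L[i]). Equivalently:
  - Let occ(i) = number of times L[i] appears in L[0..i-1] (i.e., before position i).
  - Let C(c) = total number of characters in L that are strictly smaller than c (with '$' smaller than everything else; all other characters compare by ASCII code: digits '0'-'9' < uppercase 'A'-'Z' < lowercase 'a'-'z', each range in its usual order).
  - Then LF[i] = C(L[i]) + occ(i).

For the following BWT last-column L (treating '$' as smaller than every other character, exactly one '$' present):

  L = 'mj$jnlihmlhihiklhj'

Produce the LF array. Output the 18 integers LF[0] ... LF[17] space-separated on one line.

Answer: 15 8 0 9 17 12 5 1 16 13 2 6 3 7 11 14 4 10

Derivation:
Char counts: '$':1, 'h':4, 'i':3, 'j':3, 'k':1, 'l':3, 'm':2, 'n':1
C (first-col start): C('$')=0, C('h')=1, C('i')=5, C('j')=8, C('k')=11, C('l')=12, C('m')=15, C('n')=17
L[0]='m': occ=0, LF[0]=C('m')+0=15+0=15
L[1]='j': occ=0, LF[1]=C('j')+0=8+0=8
L[2]='$': occ=0, LF[2]=C('$')+0=0+0=0
L[3]='j': occ=1, LF[3]=C('j')+1=8+1=9
L[4]='n': occ=0, LF[4]=C('n')+0=17+0=17
L[5]='l': occ=0, LF[5]=C('l')+0=12+0=12
L[6]='i': occ=0, LF[6]=C('i')+0=5+0=5
L[7]='h': occ=0, LF[7]=C('h')+0=1+0=1
L[8]='m': occ=1, LF[8]=C('m')+1=15+1=16
L[9]='l': occ=1, LF[9]=C('l')+1=12+1=13
L[10]='h': occ=1, LF[10]=C('h')+1=1+1=2
L[11]='i': occ=1, LF[11]=C('i')+1=5+1=6
L[12]='h': occ=2, LF[12]=C('h')+2=1+2=3
L[13]='i': occ=2, LF[13]=C('i')+2=5+2=7
L[14]='k': occ=0, LF[14]=C('k')+0=11+0=11
L[15]='l': occ=2, LF[15]=C('l')+2=12+2=14
L[16]='h': occ=3, LF[16]=C('h')+3=1+3=4
L[17]='j': occ=2, LF[17]=C('j')+2=8+2=10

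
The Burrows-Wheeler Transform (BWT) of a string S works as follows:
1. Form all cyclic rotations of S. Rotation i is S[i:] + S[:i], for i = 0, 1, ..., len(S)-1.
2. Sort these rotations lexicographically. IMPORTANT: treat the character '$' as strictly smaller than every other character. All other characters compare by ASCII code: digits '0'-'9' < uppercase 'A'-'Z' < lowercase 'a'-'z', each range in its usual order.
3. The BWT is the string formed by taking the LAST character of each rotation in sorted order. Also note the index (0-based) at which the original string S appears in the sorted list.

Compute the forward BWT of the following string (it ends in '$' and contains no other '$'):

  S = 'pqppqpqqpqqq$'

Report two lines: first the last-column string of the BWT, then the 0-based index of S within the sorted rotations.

Answer: qq$pqqqppqqpp
2

Derivation:
All 13 rotations (rotation i = S[i:]+S[:i]):
  rot[0] = pqppqpqqpqqq$
  rot[1] = qppqpqqpqqq$p
  rot[2] = ppqpqqpqqq$pq
  rot[3] = pqpqqpqqq$pqp
  rot[4] = qpqqpqqq$pqpp
  rot[5] = pqqpqqq$pqppq
  rot[6] = qqpqqq$pqppqp
  rot[7] = qpqqq$pqppqpq
  rot[8] = pqqq$pqppqpqq
  rot[9] = qqq$pqppqpqqp
  rot[10] = qq$pqppqpqqpq
  rot[11] = q$pqppqpqqpqq
  rot[12] = $pqppqpqqpqqq
Sorted (with $ < everything):
  sorted[0] = $pqppqpqqpqqq  (last char: 'q')
  sorted[1] = ppqpqqpqqq$pq  (last char: 'q')
  sorted[2] = pqppqpqqpqqq$  (last char: '$')
  sorted[3] = pqpqqpqqq$pqp  (last char: 'p')
  sorted[4] = pqqpqqq$pqppq  (last char: 'q')
  sorted[5] = pqqq$pqppqpqq  (last char: 'q')
  sorted[6] = q$pqppqpqqpqq  (last char: 'q')
  sorted[7] = qppqpqqpqqq$p  (last char: 'p')
  sorted[8] = qpqqpqqq$pqpp  (last char: 'p')
  sorted[9] = qpqqq$pqppqpq  (last char: 'q')
  sorted[10] = qq$pqppqpqqpq  (last char: 'q')
  sorted[11] = qqpqqq$pqppqp  (last char: 'p')
  sorted[12] = qqq$pqppqpqqp  (last char: 'p')
Last column: qq$pqqqppqqpp
Original string S is at sorted index 2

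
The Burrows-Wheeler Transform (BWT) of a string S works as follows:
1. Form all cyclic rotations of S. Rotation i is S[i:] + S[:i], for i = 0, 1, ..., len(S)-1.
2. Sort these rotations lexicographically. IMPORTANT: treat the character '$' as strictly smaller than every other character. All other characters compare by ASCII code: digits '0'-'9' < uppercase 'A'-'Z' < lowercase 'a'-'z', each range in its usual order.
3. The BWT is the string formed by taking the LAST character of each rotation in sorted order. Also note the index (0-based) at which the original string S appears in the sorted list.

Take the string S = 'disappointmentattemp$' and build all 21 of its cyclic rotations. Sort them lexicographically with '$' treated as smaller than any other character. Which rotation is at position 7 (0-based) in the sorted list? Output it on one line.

Answer: isappointmentattemp$d

Derivation:
All 21 rotations (rotation i = S[i:]+S[:i]):
  rot[0] = disappointmentattemp$
  rot[1] = isappointmentattemp$d
  rot[2] = sappointmentattemp$di
  rot[3] = appointmentattemp$dis
  rot[4] = ppointmentattemp$disa
  rot[5] = pointmentattemp$disap
  rot[6] = ointmentattemp$disapp
  rot[7] = intmentattemp$disappo
  rot[8] = ntmentattemp$disappoi
  rot[9] = tmentattemp$disappoin
  rot[10] = mentattemp$disappoint
  rot[11] = entattemp$disappointm
  rot[12] = ntattemp$disappointme
  rot[13] = tattemp$disappointmen
  rot[14] = attemp$disappointment
  rot[15] = ttemp$disappointmenta
  rot[16] = temp$disappointmentat
  rot[17] = emp$disappointmentatt
  rot[18] = mp$disappointmentatte
  rot[19] = p$disappointmentattem
  rot[20] = $disappointmentattemp
Sorted (with $ < everything):
  sorted[0] = $disappointmentattemp
  sorted[1] = appointmentattemp$dis
  sorted[2] = attemp$disappointment
  sorted[3] = disappointmentattemp$
  sorted[4] = emp$disappointmentatt
  sorted[5] = entattemp$disappointm
  sorted[6] = intmentattemp$disappo
  sorted[7] = isappointmentattemp$d
  sorted[8] = mentattemp$disappoint
  sorted[9] = mp$disappointmentatte
  sorted[10] = ntattemp$disappointme
  sorted[11] = ntmentattemp$disappoi
  sorted[12] = ointmentattemp$disapp
  sorted[13] = p$disappointmentattem
  sorted[14] = pointmentattemp$disap
  sorted[15] = ppointmentattemp$disa
  sorted[16] = sappointmentattemp$di
  sorted[17] = tattemp$disappointmen
  sorted[18] = temp$disappointmentat
  sorted[19] = tmentattemp$disappoin
  sorted[20] = ttemp$disappointmenta
sorted[7] = isappointmentattemp$d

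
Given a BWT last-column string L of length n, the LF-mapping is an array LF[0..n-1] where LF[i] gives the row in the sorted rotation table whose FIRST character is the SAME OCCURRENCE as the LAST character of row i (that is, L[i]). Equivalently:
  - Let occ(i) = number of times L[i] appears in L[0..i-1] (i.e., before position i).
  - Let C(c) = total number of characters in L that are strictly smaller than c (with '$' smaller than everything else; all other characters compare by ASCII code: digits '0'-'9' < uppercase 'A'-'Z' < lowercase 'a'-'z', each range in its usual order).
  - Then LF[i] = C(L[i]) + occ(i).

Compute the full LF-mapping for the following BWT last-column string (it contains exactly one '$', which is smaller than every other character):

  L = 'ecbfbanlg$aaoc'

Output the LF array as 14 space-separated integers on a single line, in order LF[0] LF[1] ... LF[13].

Answer: 8 6 4 9 5 1 12 11 10 0 2 3 13 7

Derivation:
Char counts: '$':1, 'a':3, 'b':2, 'c':2, 'e':1, 'f':1, 'g':1, 'l':1, 'n':1, 'o':1
C (first-col start): C('$')=0, C('a')=1, C('b')=4, C('c')=6, C('e')=8, C('f')=9, C('g')=10, C('l')=11, C('n')=12, C('o')=13
L[0]='e': occ=0, LF[0]=C('e')+0=8+0=8
L[1]='c': occ=0, LF[1]=C('c')+0=6+0=6
L[2]='b': occ=0, LF[2]=C('b')+0=4+0=4
L[3]='f': occ=0, LF[3]=C('f')+0=9+0=9
L[4]='b': occ=1, LF[4]=C('b')+1=4+1=5
L[5]='a': occ=0, LF[5]=C('a')+0=1+0=1
L[6]='n': occ=0, LF[6]=C('n')+0=12+0=12
L[7]='l': occ=0, LF[7]=C('l')+0=11+0=11
L[8]='g': occ=0, LF[8]=C('g')+0=10+0=10
L[9]='$': occ=0, LF[9]=C('$')+0=0+0=0
L[10]='a': occ=1, LF[10]=C('a')+1=1+1=2
L[11]='a': occ=2, LF[11]=C('a')+2=1+2=3
L[12]='o': occ=0, LF[12]=C('o')+0=13+0=13
L[13]='c': occ=1, LF[13]=C('c')+1=6+1=7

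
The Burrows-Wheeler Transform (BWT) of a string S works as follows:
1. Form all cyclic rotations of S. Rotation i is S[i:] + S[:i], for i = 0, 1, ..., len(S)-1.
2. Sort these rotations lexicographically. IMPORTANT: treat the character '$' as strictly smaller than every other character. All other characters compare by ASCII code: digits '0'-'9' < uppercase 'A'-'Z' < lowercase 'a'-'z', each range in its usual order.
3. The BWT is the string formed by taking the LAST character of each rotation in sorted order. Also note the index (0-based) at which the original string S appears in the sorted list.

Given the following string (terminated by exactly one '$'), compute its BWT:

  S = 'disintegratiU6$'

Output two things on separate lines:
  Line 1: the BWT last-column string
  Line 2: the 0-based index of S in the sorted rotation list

Answer: 6Uir$tetsdigina
4

Derivation:
All 15 rotations (rotation i = S[i:]+S[:i]):
  rot[0] = disintegratiU6$
  rot[1] = isintegratiU6$d
  rot[2] = sintegratiU6$di
  rot[3] = integratiU6$dis
  rot[4] = ntegratiU6$disi
  rot[5] = tegratiU6$disin
  rot[6] = egratiU6$disint
  rot[7] = gratiU6$disinte
  rot[8] = ratiU6$disinteg
  rot[9] = atiU6$disintegr
  rot[10] = tiU6$disintegra
  rot[11] = iU6$disintegrat
  rot[12] = U6$disintegrati
  rot[13] = 6$disintegratiU
  rot[14] = $disintegratiU6
Sorted (with $ < everything):
  sorted[0] = $disintegratiU6  (last char: '6')
  sorted[1] = 6$disintegratiU  (last char: 'U')
  sorted[2] = U6$disintegrati  (last char: 'i')
  sorted[3] = atiU6$disintegr  (last char: 'r')
  sorted[4] = disintegratiU6$  (last char: '$')
  sorted[5] = egratiU6$disint  (last char: 't')
  sorted[6] = gratiU6$disinte  (last char: 'e')
  sorted[7] = iU6$disintegrat  (last char: 't')
  sorted[8] = integratiU6$dis  (last char: 's')
  sorted[9] = isintegratiU6$d  (last char: 'd')
  sorted[10] = ntegratiU6$disi  (last char: 'i')
  sorted[11] = ratiU6$disinteg  (last char: 'g')
  sorted[12] = sintegratiU6$di  (last char: 'i')
  sorted[13] = tegratiU6$disin  (last char: 'n')
  sorted[14] = tiU6$disintegra  (last char: 'a')
Last column: 6Uir$tetsdigina
Original string S is at sorted index 4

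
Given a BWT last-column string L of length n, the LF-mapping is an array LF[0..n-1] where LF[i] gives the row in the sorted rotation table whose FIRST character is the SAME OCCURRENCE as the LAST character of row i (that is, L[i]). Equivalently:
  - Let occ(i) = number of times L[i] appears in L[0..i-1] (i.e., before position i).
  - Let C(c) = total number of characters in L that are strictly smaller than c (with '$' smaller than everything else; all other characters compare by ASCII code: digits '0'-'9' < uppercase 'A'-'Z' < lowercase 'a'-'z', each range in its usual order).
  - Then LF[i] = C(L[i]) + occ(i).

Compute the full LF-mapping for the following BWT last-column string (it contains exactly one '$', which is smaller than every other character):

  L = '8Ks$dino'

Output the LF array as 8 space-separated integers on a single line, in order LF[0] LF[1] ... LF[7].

Answer: 1 2 7 0 3 4 5 6

Derivation:
Char counts: '$':1, '8':1, 'K':1, 'd':1, 'i':1, 'n':1, 'o':1, 's':1
C (first-col start): C('$')=0, C('8')=1, C('K')=2, C('d')=3, C('i')=4, C('n')=5, C('o')=6, C('s')=7
L[0]='8': occ=0, LF[0]=C('8')+0=1+0=1
L[1]='K': occ=0, LF[1]=C('K')+0=2+0=2
L[2]='s': occ=0, LF[2]=C('s')+0=7+0=7
L[3]='$': occ=0, LF[3]=C('$')+0=0+0=0
L[4]='d': occ=0, LF[4]=C('d')+0=3+0=3
L[5]='i': occ=0, LF[5]=C('i')+0=4+0=4
L[6]='n': occ=0, LF[6]=C('n')+0=5+0=5
L[7]='o': occ=0, LF[7]=C('o')+0=6+0=6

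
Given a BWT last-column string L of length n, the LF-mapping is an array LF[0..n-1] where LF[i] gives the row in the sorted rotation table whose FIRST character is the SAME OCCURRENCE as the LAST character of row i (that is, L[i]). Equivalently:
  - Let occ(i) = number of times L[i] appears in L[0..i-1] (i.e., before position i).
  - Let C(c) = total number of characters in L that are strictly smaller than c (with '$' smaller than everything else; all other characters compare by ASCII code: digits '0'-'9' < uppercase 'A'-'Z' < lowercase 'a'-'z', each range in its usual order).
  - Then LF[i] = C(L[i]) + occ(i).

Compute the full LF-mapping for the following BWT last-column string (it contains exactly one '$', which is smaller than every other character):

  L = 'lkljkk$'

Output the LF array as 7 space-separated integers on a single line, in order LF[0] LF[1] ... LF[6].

Char counts: '$':1, 'j':1, 'k':3, 'l':2
C (first-col start): C('$')=0, C('j')=1, C('k')=2, C('l')=5
L[0]='l': occ=0, LF[0]=C('l')+0=5+0=5
L[1]='k': occ=0, LF[1]=C('k')+0=2+0=2
L[2]='l': occ=1, LF[2]=C('l')+1=5+1=6
L[3]='j': occ=0, LF[3]=C('j')+0=1+0=1
L[4]='k': occ=1, LF[4]=C('k')+1=2+1=3
L[5]='k': occ=2, LF[5]=C('k')+2=2+2=4
L[6]='$': occ=0, LF[6]=C('$')+0=0+0=0

Answer: 5 2 6 1 3 4 0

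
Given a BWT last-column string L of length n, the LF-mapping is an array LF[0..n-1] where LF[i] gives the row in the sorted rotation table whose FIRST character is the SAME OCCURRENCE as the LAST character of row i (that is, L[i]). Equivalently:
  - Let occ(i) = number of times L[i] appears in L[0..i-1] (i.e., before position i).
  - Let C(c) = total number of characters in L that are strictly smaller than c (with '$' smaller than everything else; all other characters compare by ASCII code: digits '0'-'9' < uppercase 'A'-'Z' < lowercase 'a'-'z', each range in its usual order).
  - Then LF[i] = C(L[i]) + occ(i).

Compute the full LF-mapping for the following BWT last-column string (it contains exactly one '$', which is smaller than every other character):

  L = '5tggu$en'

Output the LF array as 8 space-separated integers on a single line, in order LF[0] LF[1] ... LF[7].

Answer: 1 6 3 4 7 0 2 5

Derivation:
Char counts: '$':1, '5':1, 'e':1, 'g':2, 'n':1, 't':1, 'u':1
C (first-col start): C('$')=0, C('5')=1, C('e')=2, C('g')=3, C('n')=5, C('t')=6, C('u')=7
L[0]='5': occ=0, LF[0]=C('5')+0=1+0=1
L[1]='t': occ=0, LF[1]=C('t')+0=6+0=6
L[2]='g': occ=0, LF[2]=C('g')+0=3+0=3
L[3]='g': occ=1, LF[3]=C('g')+1=3+1=4
L[4]='u': occ=0, LF[4]=C('u')+0=7+0=7
L[5]='$': occ=0, LF[5]=C('$')+0=0+0=0
L[6]='e': occ=0, LF[6]=C('e')+0=2+0=2
L[7]='n': occ=0, LF[7]=C('n')+0=5+0=5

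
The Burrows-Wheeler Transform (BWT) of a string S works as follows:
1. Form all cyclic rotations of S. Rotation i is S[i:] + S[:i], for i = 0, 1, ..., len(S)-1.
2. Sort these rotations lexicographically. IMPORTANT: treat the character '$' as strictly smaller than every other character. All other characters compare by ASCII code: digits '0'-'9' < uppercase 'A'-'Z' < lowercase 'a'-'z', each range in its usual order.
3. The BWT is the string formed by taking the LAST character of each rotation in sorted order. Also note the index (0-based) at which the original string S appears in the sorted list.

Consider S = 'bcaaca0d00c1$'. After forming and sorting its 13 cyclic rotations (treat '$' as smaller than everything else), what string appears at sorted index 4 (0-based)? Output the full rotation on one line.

Answer: 1$bcaaca0d00c

Derivation:
All 13 rotations (rotation i = S[i:]+S[:i]):
  rot[0] = bcaaca0d00c1$
  rot[1] = caaca0d00c1$b
  rot[2] = aaca0d00c1$bc
  rot[3] = aca0d00c1$bca
  rot[4] = ca0d00c1$bcaa
  rot[5] = a0d00c1$bcaac
  rot[6] = 0d00c1$bcaaca
  rot[7] = d00c1$bcaaca0
  rot[8] = 00c1$bcaaca0d
  rot[9] = 0c1$bcaaca0d0
  rot[10] = c1$bcaaca0d00
  rot[11] = 1$bcaaca0d00c
  rot[12] = $bcaaca0d00c1
Sorted (with $ < everything):
  sorted[0] = $bcaaca0d00c1
  sorted[1] = 00c1$bcaaca0d
  sorted[2] = 0c1$bcaaca0d0
  sorted[3] = 0d00c1$bcaaca
  sorted[4] = 1$bcaaca0d00c
  sorted[5] = a0d00c1$bcaac
  sorted[6] = aaca0d00c1$bc
  sorted[7] = aca0d00c1$bca
  sorted[8] = bcaaca0d00c1$
  sorted[9] = c1$bcaaca0d00
  sorted[10] = ca0d00c1$bcaa
  sorted[11] = caaca0d00c1$b
  sorted[12] = d00c1$bcaaca0
sorted[4] = 1$bcaaca0d00c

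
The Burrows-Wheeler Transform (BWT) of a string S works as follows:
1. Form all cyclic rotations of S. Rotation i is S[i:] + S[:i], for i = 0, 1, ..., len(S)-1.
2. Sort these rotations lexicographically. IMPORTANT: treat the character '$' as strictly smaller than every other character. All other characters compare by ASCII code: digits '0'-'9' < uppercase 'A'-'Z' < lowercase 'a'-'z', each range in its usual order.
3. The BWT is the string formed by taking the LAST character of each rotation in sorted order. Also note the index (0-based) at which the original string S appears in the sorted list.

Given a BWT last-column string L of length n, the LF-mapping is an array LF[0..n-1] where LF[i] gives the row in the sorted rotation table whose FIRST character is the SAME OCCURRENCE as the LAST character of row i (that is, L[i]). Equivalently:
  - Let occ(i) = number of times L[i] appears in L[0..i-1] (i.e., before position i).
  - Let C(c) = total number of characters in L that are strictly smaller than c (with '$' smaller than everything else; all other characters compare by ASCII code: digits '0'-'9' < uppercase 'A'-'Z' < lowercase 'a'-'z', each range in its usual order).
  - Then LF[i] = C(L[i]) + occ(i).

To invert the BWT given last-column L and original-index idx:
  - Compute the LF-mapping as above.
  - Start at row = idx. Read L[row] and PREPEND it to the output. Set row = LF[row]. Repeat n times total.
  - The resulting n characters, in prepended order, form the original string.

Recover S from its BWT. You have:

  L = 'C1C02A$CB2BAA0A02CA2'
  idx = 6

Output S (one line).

LF mapping: 16 4 17 1 5 9 0 18 14 6 15 10 11 2 12 3 7 19 13 8
Walk LF starting at row 6, prepending L[row]:
  step 1: row=6, L[6]='$', prepend. Next row=LF[6]=0
  step 2: row=0, L[0]='C', prepend. Next row=LF[0]=16
  step 3: row=16, L[16]='2', prepend. Next row=LF[16]=7
  step 4: row=7, L[7]='C', prepend. Next row=LF[7]=18
  step 5: row=18, L[18]='A', prepend. Next row=LF[18]=13
  step 6: row=13, L[13]='0', prepend. Next row=LF[13]=2
  step 7: row=2, L[2]='C', prepend. Next row=LF[2]=17
  step 8: row=17, L[17]='C', prepend. Next row=LF[17]=19
  step 9: row=19, L[19]='2', prepend. Next row=LF[19]=8
  step 10: row=8, L[8]='B', prepend. Next row=LF[8]=14
  step 11: row=14, L[14]='A', prepend. Next row=LF[14]=12
  step 12: row=12, L[12]='A', prepend. Next row=LF[12]=11
  step 13: row=11, L[11]='A', prepend. Next row=LF[11]=10
  step 14: row=10, L[10]='B', prepend. Next row=LF[10]=15
  step 15: row=15, L[15]='0', prepend. Next row=LF[15]=3
  step 16: row=3, L[3]='0', prepend. Next row=LF[3]=1
  step 17: row=1, L[1]='1', prepend. Next row=LF[1]=4
  step 18: row=4, L[4]='2', prepend. Next row=LF[4]=5
  step 19: row=5, L[5]='A', prepend. Next row=LF[5]=9
  step 20: row=9, L[9]='2', prepend. Next row=LF[9]=6
Reversed output: 2A2100BAAAB2CC0AC2C$

Answer: 2A2100BAAAB2CC0AC2C$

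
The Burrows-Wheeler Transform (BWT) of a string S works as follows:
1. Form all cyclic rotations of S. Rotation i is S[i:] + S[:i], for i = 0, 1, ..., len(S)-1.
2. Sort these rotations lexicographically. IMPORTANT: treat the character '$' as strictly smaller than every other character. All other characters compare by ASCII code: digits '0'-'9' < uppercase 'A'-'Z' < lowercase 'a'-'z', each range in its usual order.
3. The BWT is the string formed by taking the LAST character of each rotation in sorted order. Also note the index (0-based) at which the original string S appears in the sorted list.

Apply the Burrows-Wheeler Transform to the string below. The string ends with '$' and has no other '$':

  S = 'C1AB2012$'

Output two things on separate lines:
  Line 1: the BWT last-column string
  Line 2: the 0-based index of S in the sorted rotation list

All 9 rotations (rotation i = S[i:]+S[:i]):
  rot[0] = C1AB2012$
  rot[1] = 1AB2012$C
  rot[2] = AB2012$C1
  rot[3] = B2012$C1A
  rot[4] = 2012$C1AB
  rot[5] = 012$C1AB2
  rot[6] = 12$C1AB20
  rot[7] = 2$C1AB201
  rot[8] = $C1AB2012
Sorted (with $ < everything):
  sorted[0] = $C1AB2012  (last char: '2')
  sorted[1] = 012$C1AB2  (last char: '2')
  sorted[2] = 12$C1AB20  (last char: '0')
  sorted[3] = 1AB2012$C  (last char: 'C')
  sorted[4] = 2$C1AB201  (last char: '1')
  sorted[5] = 2012$C1AB  (last char: 'B')
  sorted[6] = AB2012$C1  (last char: '1')
  sorted[7] = B2012$C1A  (last char: 'A')
  sorted[8] = C1AB2012$  (last char: '$')
Last column: 220C1B1A$
Original string S is at sorted index 8

Answer: 220C1B1A$
8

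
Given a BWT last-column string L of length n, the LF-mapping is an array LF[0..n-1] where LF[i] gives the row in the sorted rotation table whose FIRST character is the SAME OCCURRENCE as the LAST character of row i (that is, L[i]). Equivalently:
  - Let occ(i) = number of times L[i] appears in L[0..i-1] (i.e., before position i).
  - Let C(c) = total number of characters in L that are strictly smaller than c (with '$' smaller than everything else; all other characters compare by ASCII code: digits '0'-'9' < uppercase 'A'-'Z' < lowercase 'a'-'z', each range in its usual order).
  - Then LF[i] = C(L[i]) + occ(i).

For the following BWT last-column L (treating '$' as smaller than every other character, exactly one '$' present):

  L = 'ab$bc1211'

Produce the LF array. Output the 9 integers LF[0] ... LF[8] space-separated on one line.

Char counts: '$':1, '1':3, '2':1, 'a':1, 'b':2, 'c':1
C (first-col start): C('$')=0, C('1')=1, C('2')=4, C('a')=5, C('b')=6, C('c')=8
L[0]='a': occ=0, LF[0]=C('a')+0=5+0=5
L[1]='b': occ=0, LF[1]=C('b')+0=6+0=6
L[2]='$': occ=0, LF[2]=C('$')+0=0+0=0
L[3]='b': occ=1, LF[3]=C('b')+1=6+1=7
L[4]='c': occ=0, LF[4]=C('c')+0=8+0=8
L[5]='1': occ=0, LF[5]=C('1')+0=1+0=1
L[6]='2': occ=0, LF[6]=C('2')+0=4+0=4
L[7]='1': occ=1, LF[7]=C('1')+1=1+1=2
L[8]='1': occ=2, LF[8]=C('1')+2=1+2=3

Answer: 5 6 0 7 8 1 4 2 3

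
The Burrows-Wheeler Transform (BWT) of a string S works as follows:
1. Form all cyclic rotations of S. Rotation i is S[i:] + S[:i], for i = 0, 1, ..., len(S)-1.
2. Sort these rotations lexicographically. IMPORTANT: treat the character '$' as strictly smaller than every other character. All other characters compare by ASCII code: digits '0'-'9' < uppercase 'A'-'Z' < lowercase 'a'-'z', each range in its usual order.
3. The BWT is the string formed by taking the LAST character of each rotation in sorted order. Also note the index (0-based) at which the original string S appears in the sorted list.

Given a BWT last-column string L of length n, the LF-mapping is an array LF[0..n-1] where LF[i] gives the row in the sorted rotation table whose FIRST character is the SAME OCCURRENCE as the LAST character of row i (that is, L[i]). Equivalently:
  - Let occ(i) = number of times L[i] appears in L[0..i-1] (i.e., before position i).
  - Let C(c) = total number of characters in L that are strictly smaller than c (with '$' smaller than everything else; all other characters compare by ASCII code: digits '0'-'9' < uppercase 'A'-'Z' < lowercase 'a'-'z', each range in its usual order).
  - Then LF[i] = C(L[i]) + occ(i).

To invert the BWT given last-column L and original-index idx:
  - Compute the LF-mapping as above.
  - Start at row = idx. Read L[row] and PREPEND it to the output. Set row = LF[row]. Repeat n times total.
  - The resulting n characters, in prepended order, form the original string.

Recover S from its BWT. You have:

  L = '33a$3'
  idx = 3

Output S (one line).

LF mapping: 1 2 4 0 3
Walk LF starting at row 3, prepending L[row]:
  step 1: row=3, L[3]='$', prepend. Next row=LF[3]=0
  step 2: row=0, L[0]='3', prepend. Next row=LF[0]=1
  step 3: row=1, L[1]='3', prepend. Next row=LF[1]=2
  step 4: row=2, L[2]='a', prepend. Next row=LF[2]=4
  step 5: row=4, L[4]='3', prepend. Next row=LF[4]=3
Reversed output: 3a33$

Answer: 3a33$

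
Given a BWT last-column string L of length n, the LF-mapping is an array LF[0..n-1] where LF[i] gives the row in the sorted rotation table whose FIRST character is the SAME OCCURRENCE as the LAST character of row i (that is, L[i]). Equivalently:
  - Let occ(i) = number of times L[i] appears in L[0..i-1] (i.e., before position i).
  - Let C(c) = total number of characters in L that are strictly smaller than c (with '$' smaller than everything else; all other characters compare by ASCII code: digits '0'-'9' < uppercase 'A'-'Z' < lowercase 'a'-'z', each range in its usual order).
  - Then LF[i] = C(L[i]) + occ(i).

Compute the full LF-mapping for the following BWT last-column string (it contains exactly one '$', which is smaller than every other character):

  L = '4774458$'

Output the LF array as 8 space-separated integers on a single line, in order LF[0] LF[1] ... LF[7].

Char counts: '$':1, '4':3, '5':1, '7':2, '8':1
C (first-col start): C('$')=0, C('4')=1, C('5')=4, C('7')=5, C('8')=7
L[0]='4': occ=0, LF[0]=C('4')+0=1+0=1
L[1]='7': occ=0, LF[1]=C('7')+0=5+0=5
L[2]='7': occ=1, LF[2]=C('7')+1=5+1=6
L[3]='4': occ=1, LF[3]=C('4')+1=1+1=2
L[4]='4': occ=2, LF[4]=C('4')+2=1+2=3
L[5]='5': occ=0, LF[5]=C('5')+0=4+0=4
L[6]='8': occ=0, LF[6]=C('8')+0=7+0=7
L[7]='$': occ=0, LF[7]=C('$')+0=0+0=0

Answer: 1 5 6 2 3 4 7 0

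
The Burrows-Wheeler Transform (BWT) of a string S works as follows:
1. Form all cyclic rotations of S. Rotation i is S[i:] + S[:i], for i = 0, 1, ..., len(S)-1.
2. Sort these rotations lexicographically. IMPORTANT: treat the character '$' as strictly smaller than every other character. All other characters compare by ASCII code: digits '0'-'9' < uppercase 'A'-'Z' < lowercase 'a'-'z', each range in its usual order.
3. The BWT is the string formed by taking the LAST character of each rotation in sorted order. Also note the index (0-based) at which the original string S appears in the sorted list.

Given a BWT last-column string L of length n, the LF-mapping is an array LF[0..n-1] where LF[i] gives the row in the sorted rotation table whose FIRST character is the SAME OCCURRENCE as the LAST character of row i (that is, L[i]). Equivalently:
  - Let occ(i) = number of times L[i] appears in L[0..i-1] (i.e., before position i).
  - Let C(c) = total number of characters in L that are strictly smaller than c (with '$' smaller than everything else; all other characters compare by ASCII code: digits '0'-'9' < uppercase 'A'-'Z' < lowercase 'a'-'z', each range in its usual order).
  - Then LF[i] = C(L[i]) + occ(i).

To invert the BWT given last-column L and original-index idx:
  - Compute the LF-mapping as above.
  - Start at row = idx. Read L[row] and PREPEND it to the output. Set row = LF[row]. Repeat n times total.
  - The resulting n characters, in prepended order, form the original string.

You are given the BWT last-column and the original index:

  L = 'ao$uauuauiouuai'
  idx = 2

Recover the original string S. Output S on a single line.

Answer: aauuiuuouiuaoa$

Derivation:
LF mapping: 1 7 0 9 2 10 11 3 12 5 8 13 14 4 6
Walk LF starting at row 2, prepending L[row]:
  step 1: row=2, L[2]='$', prepend. Next row=LF[2]=0
  step 2: row=0, L[0]='a', prepend. Next row=LF[0]=1
  step 3: row=1, L[1]='o', prepend. Next row=LF[1]=7
  step 4: row=7, L[7]='a', prepend. Next row=LF[7]=3
  step 5: row=3, L[3]='u', prepend. Next row=LF[3]=9
  step 6: row=9, L[9]='i', prepend. Next row=LF[9]=5
  step 7: row=5, L[5]='u', prepend. Next row=LF[5]=10
  step 8: row=10, L[10]='o', prepend. Next row=LF[10]=8
  step 9: row=8, L[8]='u', prepend. Next row=LF[8]=12
  step 10: row=12, L[12]='u', prepend. Next row=LF[12]=14
  step 11: row=14, L[14]='i', prepend. Next row=LF[14]=6
  step 12: row=6, L[6]='u', prepend. Next row=LF[6]=11
  step 13: row=11, L[11]='u', prepend. Next row=LF[11]=13
  step 14: row=13, L[13]='a', prepend. Next row=LF[13]=4
  step 15: row=4, L[4]='a', prepend. Next row=LF[4]=2
Reversed output: aauuiuuouiuaoa$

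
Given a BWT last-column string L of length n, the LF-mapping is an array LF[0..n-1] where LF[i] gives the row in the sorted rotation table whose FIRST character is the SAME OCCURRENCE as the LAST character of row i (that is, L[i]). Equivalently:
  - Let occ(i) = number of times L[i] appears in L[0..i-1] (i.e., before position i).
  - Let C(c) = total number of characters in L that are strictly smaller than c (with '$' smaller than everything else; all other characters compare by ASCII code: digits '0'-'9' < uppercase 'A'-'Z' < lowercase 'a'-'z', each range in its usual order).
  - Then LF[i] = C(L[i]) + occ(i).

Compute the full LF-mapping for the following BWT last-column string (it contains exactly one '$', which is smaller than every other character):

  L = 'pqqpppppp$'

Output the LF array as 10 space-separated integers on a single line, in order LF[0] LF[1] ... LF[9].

Answer: 1 8 9 2 3 4 5 6 7 0

Derivation:
Char counts: '$':1, 'p':7, 'q':2
C (first-col start): C('$')=0, C('p')=1, C('q')=8
L[0]='p': occ=0, LF[0]=C('p')+0=1+0=1
L[1]='q': occ=0, LF[1]=C('q')+0=8+0=8
L[2]='q': occ=1, LF[2]=C('q')+1=8+1=9
L[3]='p': occ=1, LF[3]=C('p')+1=1+1=2
L[4]='p': occ=2, LF[4]=C('p')+2=1+2=3
L[5]='p': occ=3, LF[5]=C('p')+3=1+3=4
L[6]='p': occ=4, LF[6]=C('p')+4=1+4=5
L[7]='p': occ=5, LF[7]=C('p')+5=1+5=6
L[8]='p': occ=6, LF[8]=C('p')+6=1+6=7
L[9]='$': occ=0, LF[9]=C('$')+0=0+0=0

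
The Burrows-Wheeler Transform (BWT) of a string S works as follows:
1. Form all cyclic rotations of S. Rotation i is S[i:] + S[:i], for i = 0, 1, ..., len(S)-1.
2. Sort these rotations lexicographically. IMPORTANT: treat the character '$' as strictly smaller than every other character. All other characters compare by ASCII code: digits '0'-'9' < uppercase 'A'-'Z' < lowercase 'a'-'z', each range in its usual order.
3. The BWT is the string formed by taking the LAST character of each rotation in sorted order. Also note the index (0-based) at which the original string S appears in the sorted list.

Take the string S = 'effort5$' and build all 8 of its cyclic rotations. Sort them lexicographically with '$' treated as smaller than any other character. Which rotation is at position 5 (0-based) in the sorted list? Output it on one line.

All 8 rotations (rotation i = S[i:]+S[:i]):
  rot[0] = effort5$
  rot[1] = ffort5$e
  rot[2] = fort5$ef
  rot[3] = ort5$eff
  rot[4] = rt5$effo
  rot[5] = t5$effor
  rot[6] = 5$effort
  rot[7] = $effort5
Sorted (with $ < everything):
  sorted[0] = $effort5
  sorted[1] = 5$effort
  sorted[2] = effort5$
  sorted[3] = ffort5$e
  sorted[4] = fort5$ef
  sorted[5] = ort5$eff
  sorted[6] = rt5$effo
  sorted[7] = t5$effor
sorted[5] = ort5$eff

Answer: ort5$eff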